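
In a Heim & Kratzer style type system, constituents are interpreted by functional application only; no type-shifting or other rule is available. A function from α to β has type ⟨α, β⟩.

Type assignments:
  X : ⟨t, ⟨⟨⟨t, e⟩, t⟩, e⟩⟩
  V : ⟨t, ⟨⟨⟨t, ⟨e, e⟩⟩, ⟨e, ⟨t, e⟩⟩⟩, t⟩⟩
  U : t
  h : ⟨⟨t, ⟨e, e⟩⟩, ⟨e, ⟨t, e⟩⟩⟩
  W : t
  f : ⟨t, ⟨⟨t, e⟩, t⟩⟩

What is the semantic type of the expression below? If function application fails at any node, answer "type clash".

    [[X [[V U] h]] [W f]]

[V U]: ⟨t, ⟨⟨⟨t, ⟨e, e⟩⟩, ⟨e, ⟨t, e⟩⟩⟩, t⟩⟩ applied to t yields ⟨⟨⟨t, ⟨e, e⟩⟩, ⟨e, ⟨t, e⟩⟩⟩, t⟩.
[[V U] h]: ⟨⟨⟨t, ⟨e, e⟩⟩, ⟨e, ⟨t, e⟩⟩⟩, t⟩ applied to ⟨⟨t, ⟨e, e⟩⟩, ⟨e, ⟨t, e⟩⟩⟩ yields t.
[X [[V U] h]]: ⟨t, ⟨⟨⟨t, e⟩, t⟩, e⟩⟩ applied to t yields ⟨⟨⟨t, e⟩, t⟩, e⟩.
[W f]: ⟨t, ⟨⟨t, e⟩, t⟩⟩ applied to t yields ⟨⟨t, e⟩, t⟩.
[[X [[V U] h]] [W f]]: ⟨⟨⟨t, e⟩, t⟩, e⟩ applied to ⟨⟨t, e⟩, t⟩ yields e.

e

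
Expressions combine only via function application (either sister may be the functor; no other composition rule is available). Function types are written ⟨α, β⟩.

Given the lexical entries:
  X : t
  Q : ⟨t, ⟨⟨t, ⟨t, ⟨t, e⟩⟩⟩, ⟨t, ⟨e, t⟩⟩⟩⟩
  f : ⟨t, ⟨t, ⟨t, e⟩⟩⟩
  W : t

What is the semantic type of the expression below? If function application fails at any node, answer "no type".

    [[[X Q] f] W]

⟨e, t⟩

[X Q]: ⟨t, ⟨⟨t, ⟨t, ⟨t, e⟩⟩⟩, ⟨t, ⟨e, t⟩⟩⟩⟩ applied to t yields ⟨⟨t, ⟨t, ⟨t, e⟩⟩⟩, ⟨t, ⟨e, t⟩⟩⟩.
[[X Q] f]: ⟨⟨t, ⟨t, ⟨t, e⟩⟩⟩, ⟨t, ⟨e, t⟩⟩⟩ applied to ⟨t, ⟨t, ⟨t, e⟩⟩⟩ yields ⟨t, ⟨e, t⟩⟩.
[[[X Q] f] W]: ⟨t, ⟨e, t⟩⟩ applied to t yields ⟨e, t⟩.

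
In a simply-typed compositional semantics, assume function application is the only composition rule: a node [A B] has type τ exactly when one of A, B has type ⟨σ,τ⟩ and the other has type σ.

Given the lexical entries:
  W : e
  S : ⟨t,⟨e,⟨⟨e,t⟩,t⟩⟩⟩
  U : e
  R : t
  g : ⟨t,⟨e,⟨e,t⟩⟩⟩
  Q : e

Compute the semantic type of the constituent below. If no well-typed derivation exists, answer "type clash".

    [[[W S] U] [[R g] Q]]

[W S]: e and ⟨t,⟨e,⟨⟨e,t⟩,t⟩⟩⟩ cannot combine by function application — type clash.

type clash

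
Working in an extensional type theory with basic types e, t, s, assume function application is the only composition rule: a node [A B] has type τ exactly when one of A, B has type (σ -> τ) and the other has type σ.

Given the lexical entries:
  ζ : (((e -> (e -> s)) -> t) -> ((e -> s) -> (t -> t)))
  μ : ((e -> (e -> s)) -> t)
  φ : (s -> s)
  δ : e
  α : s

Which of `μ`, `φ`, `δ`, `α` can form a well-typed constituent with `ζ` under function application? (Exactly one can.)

μ — combines: ζ : (((e -> (e -> s)) -> t) -> ((e -> s) -> (t -> t))) takes μ : ((e -> (e -> s)) -> t) as argument, giving ((e -> s) -> (t -> t)).
φ : (s -> s) — does not combine with ζ.
δ : e — does not combine with ζ.
α : s — does not combine with ζ.

μ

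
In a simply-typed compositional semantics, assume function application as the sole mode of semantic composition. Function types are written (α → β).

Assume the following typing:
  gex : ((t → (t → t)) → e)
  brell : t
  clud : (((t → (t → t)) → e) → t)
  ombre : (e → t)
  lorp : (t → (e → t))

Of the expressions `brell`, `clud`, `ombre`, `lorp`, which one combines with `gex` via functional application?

brell : t — no; gex wants (t → (t → t)), and brell wants nothing (atomic).
clud — combines: clud : (((t → (t → t)) → e) → t) takes gex : ((t → (t → t)) → e) as argument, giving t.
ombre : (e → t) — no; gex wants (t → (t → t)), and ombre wants e.
lorp : (t → (e → t)) — no; gex wants (t → (t → t)), and lorp wants t.

clud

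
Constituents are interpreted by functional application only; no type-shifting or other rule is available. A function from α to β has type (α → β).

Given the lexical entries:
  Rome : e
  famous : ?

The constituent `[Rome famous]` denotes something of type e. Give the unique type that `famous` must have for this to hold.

(e → e)

[Rome famous] must have type e. The sister Rome has type e; that is not a function onto e, so famous must be the functor, of type (e → e).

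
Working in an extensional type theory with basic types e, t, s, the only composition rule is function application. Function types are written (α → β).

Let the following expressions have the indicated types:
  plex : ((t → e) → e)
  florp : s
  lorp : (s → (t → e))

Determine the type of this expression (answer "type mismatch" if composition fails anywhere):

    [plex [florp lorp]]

e

[florp lorp]: functor lorp : (s → (t → e)), argument florp : s; result (t → e).
[plex [florp lorp]]: functor plex : ((t → e) → e), argument [florp lorp] : (t → e); result e.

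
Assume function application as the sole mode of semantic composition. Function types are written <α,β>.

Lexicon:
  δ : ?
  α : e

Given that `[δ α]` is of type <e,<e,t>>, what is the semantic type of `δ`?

For [δ α] to have type <e,<e,t>> with α of type e, δ must be the function: δ : <e,<e,<e,t>>>.

<e,<e,<e,t>>>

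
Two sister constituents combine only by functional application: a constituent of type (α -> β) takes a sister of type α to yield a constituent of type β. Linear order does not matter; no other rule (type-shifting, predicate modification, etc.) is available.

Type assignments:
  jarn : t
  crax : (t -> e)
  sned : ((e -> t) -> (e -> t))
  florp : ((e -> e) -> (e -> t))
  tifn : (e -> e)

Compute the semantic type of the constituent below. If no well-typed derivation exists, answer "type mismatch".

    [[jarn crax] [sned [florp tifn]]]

[jarn crax]: crax is (t -> e), jarn is t; result e.
[florp tifn]: florp is ((e -> e) -> (e -> t)), tifn is (e -> e); result (e -> t).
[sned [florp tifn]]: sned is ((e -> t) -> (e -> t)), [florp tifn] is (e -> t); result (e -> t).
[[jarn crax] [sned [florp tifn]]]: [sned [florp tifn]] is (e -> t), [jarn crax] is e; result t.

t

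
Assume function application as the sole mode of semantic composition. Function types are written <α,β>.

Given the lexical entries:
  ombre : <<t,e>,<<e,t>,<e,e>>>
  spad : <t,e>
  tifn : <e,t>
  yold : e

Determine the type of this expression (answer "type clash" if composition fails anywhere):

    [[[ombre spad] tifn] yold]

e

[ombre spad]: <<t,e>,<<e,t>,<e,e>>> applied to <t,e> yields <<e,t>,<e,e>>.
[[ombre spad] tifn]: <<e,t>,<e,e>> applied to <e,t> yields <e,e>.
[[[ombre spad] tifn] yold]: <e,e> applied to e yields e.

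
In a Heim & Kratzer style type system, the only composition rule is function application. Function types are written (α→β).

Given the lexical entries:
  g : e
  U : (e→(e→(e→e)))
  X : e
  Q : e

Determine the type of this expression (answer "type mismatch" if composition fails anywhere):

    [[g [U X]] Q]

[U X]: (e→(e→(e→e))) applied to e yields (e→(e→e)).
[g [U X]]: (e→(e→e)) applied to e yields (e→e).
[[g [U X]] Q]: (e→e) applied to e yields e.

e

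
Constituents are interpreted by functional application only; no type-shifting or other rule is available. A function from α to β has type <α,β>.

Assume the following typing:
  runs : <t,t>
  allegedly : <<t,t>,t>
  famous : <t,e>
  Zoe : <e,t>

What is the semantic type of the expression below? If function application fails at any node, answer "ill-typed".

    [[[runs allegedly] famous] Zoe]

t

[runs allegedly]: functor allegedly : <<t,t>,t>, argument runs : <t,t>; result t.
[[runs allegedly] famous]: functor famous : <t,e>, argument [runs allegedly] : t; result e.
[[[runs allegedly] famous] Zoe]: functor Zoe : <e,t>, argument [[runs allegedly] famous] : e; result t.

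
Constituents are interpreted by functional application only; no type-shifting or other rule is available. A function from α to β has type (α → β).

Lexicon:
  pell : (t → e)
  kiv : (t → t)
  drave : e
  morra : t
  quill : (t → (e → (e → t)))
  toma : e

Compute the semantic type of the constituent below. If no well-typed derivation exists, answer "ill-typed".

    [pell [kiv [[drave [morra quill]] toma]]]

[morra quill]: quill is (t → (e → (e → t))), morra is t; result (e → (e → t)).
[drave [morra quill]]: [morra quill] is (e → (e → t)), drave is e; result (e → t).
[[drave [morra quill]] toma]: [drave [morra quill]] is (e → t), toma is e; result t.
[kiv [[drave [morra quill]] toma]]: kiv is (t → t), [[drave [morra quill]] toma] is t; result t.
[pell [kiv [[drave [morra quill]] toma]]]: pell is (t → e), [kiv [[drave [morra quill]] toma]] is t; result e.

e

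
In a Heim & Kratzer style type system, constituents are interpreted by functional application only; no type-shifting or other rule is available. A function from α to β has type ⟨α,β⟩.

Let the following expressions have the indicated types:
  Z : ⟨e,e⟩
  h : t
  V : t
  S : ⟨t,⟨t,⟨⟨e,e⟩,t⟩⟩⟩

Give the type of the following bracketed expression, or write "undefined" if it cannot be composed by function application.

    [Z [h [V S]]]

At [V S], S : ⟨t,⟨t,⟨⟨e,e⟩,t⟩⟩⟩ takes V : t, giving ⟨t,⟨⟨e,e⟩,t⟩⟩.
At [h [V S]], [V S] : ⟨t,⟨⟨e,e⟩,t⟩⟩ takes h : t, giving ⟨⟨e,e⟩,t⟩.
At [Z [h [V S]]], [h [V S]] : ⟨⟨e,e⟩,t⟩ takes Z : ⟨e,e⟩, giving t.

t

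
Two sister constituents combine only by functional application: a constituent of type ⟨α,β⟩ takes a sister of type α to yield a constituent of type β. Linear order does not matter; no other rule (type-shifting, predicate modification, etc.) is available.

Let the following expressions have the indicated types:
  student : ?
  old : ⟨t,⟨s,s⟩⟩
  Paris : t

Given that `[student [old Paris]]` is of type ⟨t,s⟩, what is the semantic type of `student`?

[student [old Paris]] is required to be ⟨t,s⟩. [old Paris] : ⟨s,s⟩ cannot yield ⟨t,s⟩ as functor, so student : ⟨⟨s,s⟩,⟨t,s⟩⟩.

⟨⟨s,s⟩,⟨t,s⟩⟩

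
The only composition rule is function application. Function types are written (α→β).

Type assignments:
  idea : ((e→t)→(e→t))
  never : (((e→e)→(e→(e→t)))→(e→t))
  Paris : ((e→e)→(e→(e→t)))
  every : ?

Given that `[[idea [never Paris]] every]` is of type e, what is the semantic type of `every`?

((e→t)→e)

[[idea [never Paris]] every] must have type e. The sister [idea [never Paris]] has type (e→t); that is not a function onto e, so every must be the functor, of type ((e→t)→e).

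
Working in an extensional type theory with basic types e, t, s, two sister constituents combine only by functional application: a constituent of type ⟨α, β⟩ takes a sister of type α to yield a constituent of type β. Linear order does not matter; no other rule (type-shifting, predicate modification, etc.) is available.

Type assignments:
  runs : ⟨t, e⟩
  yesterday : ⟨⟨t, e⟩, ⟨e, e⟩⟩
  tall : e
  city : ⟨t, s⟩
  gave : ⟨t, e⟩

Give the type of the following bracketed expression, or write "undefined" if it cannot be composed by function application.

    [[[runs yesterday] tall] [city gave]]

[runs yesterday]: ⟨⟨t, e⟩, ⟨e, e⟩⟩ applied to ⟨t, e⟩ yields ⟨e, e⟩.
[[runs yesterday] tall]: ⟨e, e⟩ applied to e yields e.
[city gave]: ⟨t, s⟩ with ⟨t, e⟩ — neither is a function whose domain matches the other; composition fails here.

undefined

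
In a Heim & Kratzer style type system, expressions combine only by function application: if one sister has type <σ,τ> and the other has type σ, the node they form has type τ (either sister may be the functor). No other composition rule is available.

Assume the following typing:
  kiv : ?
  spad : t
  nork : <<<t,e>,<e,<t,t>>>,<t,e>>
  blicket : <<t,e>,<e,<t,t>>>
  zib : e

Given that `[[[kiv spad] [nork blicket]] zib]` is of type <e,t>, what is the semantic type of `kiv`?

[[[kiv spad] [nork blicket]] zib] must have type <e,t>. The sister zib has type e; that is not a function onto <e,t>, so [[kiv spad] [nork blicket]] must be the functor, of type <e,<e,t>>.
[[kiv spad] [nork blicket]] must have type <e,<e,t>>. The sister [nork blicket] has type <t,e>; that is not a function onto <e,<e,t>>, so [kiv spad] must be the functor, of type <<t,e>,<e,<e,t>>>.
[kiv spad] must have type <<t,e>,<e,<e,t>>>. The sister spad has type t; that is not a function onto <<t,e>,<e,<e,t>>>, so kiv must be the functor, of type <t,<<t,e>,<e,<e,t>>>>.

<t,<<t,e>,<e,<e,t>>>>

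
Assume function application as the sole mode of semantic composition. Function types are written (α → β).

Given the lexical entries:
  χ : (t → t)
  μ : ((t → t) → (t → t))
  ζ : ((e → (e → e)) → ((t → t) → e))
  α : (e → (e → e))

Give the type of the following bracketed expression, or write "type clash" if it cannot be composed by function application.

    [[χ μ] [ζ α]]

e

[χ μ]: ((t → t) → (t → t)) applied to (t → t) yields (t → t).
[ζ α]: ((e → (e → e)) → ((t → t) → e)) applied to (e → (e → e)) yields ((t → t) → e).
[[χ μ] [ζ α]]: ((t → t) → e) applied to (t → t) yields e.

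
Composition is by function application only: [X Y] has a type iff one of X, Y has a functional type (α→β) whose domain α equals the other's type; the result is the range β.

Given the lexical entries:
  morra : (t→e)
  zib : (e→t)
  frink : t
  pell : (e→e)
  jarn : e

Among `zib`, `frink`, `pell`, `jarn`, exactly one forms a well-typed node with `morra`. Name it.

zib : (e→t) — morra needs t; zib needs e; neither fits.
frink — combines: morra : (t→e) takes frink : t as argument, giving e.
pell : (e→e) — morra needs t; pell needs e; neither fits.
jarn : e — morra needs t; jarn needs nothing (atomic); neither fits.

frink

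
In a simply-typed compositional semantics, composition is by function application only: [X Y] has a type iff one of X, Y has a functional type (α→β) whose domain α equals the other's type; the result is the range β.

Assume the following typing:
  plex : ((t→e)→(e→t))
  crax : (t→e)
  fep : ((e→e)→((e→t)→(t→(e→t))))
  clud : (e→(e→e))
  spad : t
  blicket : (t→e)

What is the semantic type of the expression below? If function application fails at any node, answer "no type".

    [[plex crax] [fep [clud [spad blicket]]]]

[plex crax] — plex of type ((t→e)→(e→t)) combines with crax of type (t→e): type (e→t).
[spad blicket] — blicket of type (t→e) combines with spad of type t: type e.
[clud [spad blicket]] — clud of type (e→(e→e)) combines with [spad blicket] of type e: type (e→e).
[fep [clud [spad blicket]]] — fep of type ((e→e)→((e→t)→(t→(e→t)))) combines with [clud [spad blicket]] of type (e→e): type ((e→t)→(t→(e→t))).
[[plex crax] [fep [clud [spad blicket]]]] — [fep [clud [spad blicket]]] of type ((e→t)→(t→(e→t))) combines with [plex crax] of type (e→t): type (t→(e→t)).

(t→(e→t))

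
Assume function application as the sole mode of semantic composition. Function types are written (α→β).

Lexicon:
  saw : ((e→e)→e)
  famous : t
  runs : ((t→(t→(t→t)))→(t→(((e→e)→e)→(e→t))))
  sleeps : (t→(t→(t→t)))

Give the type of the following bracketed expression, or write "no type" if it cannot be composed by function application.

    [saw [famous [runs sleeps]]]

(e→t)

[runs sleeps]: ((t→(t→(t→t)))→(t→(((e→e)→e)→(e→t)))) applied to (t→(t→(t→t))) yields (t→(((e→e)→e)→(e→t))).
[famous [runs sleeps]]: (t→(((e→e)→e)→(e→t))) applied to t yields (((e→e)→e)→(e→t)).
[saw [famous [runs sleeps]]]: (((e→e)→e)→(e→t)) applied to ((e→e)→e) yields (e→t).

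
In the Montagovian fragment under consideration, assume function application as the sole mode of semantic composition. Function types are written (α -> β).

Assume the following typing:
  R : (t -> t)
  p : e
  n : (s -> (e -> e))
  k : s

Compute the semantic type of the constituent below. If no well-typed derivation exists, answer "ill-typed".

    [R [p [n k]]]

[n k]: (s -> (e -> e)) applied to s yields (e -> e).
[p [n k]]: (e -> e) applied to e yields e.
[R [p [n k]]]: (t -> t) and e cannot combine by function application — type clash.

ill-typed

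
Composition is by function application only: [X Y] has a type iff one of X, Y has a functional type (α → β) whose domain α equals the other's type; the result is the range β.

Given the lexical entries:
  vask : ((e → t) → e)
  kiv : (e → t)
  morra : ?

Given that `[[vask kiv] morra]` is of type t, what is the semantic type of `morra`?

For [[vask kiv] morra] to have type t with [vask kiv] of type e, morra must be the function: morra : (e → t).

(e → t)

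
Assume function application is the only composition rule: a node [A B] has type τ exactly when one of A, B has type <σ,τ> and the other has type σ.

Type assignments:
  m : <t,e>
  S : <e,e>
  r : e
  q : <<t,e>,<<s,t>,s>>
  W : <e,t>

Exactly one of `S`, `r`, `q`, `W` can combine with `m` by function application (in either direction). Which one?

S : <e,e> — neither side's domain matches the other.
r : e — neither side's domain matches the other.
q — combines: q : <<t,e>,<<s,t>,s>> takes m : <t,e> as argument, giving <<s,t>,s>.
W : <e,t> — neither side's domain matches the other.

q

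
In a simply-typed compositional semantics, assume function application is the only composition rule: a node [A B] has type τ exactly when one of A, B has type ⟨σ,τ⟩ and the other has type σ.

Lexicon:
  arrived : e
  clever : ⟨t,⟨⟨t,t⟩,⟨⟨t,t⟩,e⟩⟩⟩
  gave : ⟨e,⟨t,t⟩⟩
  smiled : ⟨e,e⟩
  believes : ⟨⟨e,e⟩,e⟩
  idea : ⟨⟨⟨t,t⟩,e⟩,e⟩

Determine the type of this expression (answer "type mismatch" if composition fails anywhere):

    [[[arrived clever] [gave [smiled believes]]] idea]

[arrived clever]: e with ⟨t,⟨⟨t,t⟩,⟨⟨t,t⟩,e⟩⟩⟩ — neither is a function whose domain matches the other; composition fails here.

type mismatch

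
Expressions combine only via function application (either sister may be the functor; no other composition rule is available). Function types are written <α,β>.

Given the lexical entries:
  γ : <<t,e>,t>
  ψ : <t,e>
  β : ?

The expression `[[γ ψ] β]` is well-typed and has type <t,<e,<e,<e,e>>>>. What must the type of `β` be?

[[γ ψ] β] must have type <t,<e,<e,<e,e>>>>. The sister [γ ψ] has type t; that is not a function onto <t,<e,<e,<e,e>>>>, so β must be the functor, of type <t,<t,<e,<e,<e,e>>>>>.

<t,<t,<e,<e,<e,e>>>>>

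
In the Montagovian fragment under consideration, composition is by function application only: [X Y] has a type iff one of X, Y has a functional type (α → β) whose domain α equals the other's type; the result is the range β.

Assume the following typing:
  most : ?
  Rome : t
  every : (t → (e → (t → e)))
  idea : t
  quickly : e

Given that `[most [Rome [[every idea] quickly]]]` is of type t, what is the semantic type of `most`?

For [most [Rome [[every idea] quickly]]] to have type t with [Rome [[every idea] quickly]] of type e, most must be the function: most : (e → t).

(e → t)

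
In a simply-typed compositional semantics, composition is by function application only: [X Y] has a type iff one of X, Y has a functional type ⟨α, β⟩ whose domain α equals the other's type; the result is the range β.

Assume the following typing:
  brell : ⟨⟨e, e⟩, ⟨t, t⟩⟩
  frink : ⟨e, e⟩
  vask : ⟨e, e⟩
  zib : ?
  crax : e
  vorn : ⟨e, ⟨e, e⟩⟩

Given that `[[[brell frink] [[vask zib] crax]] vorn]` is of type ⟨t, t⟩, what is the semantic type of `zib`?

For [[[brell frink] [[vask zib] crax]] vorn] to have type ⟨t, t⟩ with vorn of type ⟨e, ⟨e, e⟩⟩, [[brell frink] [[vask zib] crax]] must be the function: [[brell frink] [[vask zib] crax]] : ⟨⟨e, ⟨e, e⟩⟩, ⟨t, t⟩⟩.
For [[brell frink] [[vask zib] crax]] to have type ⟨⟨e, ⟨e, e⟩⟩, ⟨t, t⟩⟩ with [brell frink] of type ⟨t, t⟩, [[vask zib] crax] must be the function: [[vask zib] crax] : ⟨⟨t, t⟩, ⟨⟨e, ⟨e, e⟩⟩, ⟨t, t⟩⟩⟩.
For [[vask zib] crax] to have type ⟨⟨t, t⟩, ⟨⟨e, ⟨e, e⟩⟩, ⟨t, t⟩⟩⟩ with crax of type e, [vask zib] must be the function: [vask zib] : ⟨e, ⟨⟨t, t⟩, ⟨⟨e, ⟨e, e⟩⟩, ⟨t, t⟩⟩⟩⟩.
For [vask zib] to have type ⟨e, ⟨⟨t, t⟩, ⟨⟨e, ⟨e, e⟩⟩, ⟨t, t⟩⟩⟩⟩ with vask of type ⟨e, e⟩, zib must be the function: zib : ⟨⟨e, e⟩, ⟨e, ⟨⟨t, t⟩, ⟨⟨e, ⟨e, e⟩⟩, ⟨t, t⟩⟩⟩⟩⟩.

⟨⟨e, e⟩, ⟨e, ⟨⟨t, t⟩, ⟨⟨e, ⟨e, e⟩⟩, ⟨t, t⟩⟩⟩⟩⟩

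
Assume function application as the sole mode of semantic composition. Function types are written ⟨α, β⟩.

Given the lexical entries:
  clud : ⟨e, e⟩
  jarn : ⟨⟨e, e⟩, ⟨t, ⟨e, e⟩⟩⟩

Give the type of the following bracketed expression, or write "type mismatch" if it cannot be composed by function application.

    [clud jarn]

⟨t, ⟨e, e⟩⟩

[clud jarn] — jarn of type ⟨⟨e, e⟩, ⟨t, ⟨e, e⟩⟩⟩ combines with clud of type ⟨e, e⟩: type ⟨t, ⟨e, e⟩⟩.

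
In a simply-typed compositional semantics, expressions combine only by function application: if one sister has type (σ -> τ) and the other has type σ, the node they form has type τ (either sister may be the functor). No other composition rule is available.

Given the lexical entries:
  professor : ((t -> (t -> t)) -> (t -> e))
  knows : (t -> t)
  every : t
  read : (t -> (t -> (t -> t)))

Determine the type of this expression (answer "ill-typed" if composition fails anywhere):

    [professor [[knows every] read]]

[knows every] — knows of type (t -> t) combines with every of type t: type t.
[[knows every] read] — read of type (t -> (t -> (t -> t))) combines with [knows every] of type t: type (t -> (t -> t)).
[professor [[knows every] read]] — professor of type ((t -> (t -> t)) -> (t -> e)) combines with [[knows every] read] of type (t -> (t -> t)): type (t -> e).

(t -> e)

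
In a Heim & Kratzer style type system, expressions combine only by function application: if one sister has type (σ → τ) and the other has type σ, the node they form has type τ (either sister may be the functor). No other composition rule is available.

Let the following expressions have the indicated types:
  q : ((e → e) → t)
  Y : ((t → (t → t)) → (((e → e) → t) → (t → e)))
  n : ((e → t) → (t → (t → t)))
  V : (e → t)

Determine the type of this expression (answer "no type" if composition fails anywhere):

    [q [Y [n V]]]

(t → e)

[n V]: ((e → t) → (t → (t → t))) applied to (e → t) yields (t → (t → t)).
[Y [n V]]: ((t → (t → t)) → (((e → e) → t) → (t → e))) applied to (t → (t → t)) yields (((e → e) → t) → (t → e)).
[q [Y [n V]]]: (((e → e) → t) → (t → e)) applied to ((e → e) → t) yields (t → e).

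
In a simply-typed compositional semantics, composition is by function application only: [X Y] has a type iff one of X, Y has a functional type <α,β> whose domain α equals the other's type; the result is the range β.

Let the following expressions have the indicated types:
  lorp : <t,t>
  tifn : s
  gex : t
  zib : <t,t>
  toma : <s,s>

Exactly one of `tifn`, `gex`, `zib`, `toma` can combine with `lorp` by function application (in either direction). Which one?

tifn : s — no; lorp wants t, and tifn wants nothing (atomic).
gex — combines: lorp : <t,t> takes gex : t as argument, giving t.
zib : <t,t> — no; lorp wants t, and zib wants t.
toma : <s,s> — no; lorp wants t, and toma wants s.

gex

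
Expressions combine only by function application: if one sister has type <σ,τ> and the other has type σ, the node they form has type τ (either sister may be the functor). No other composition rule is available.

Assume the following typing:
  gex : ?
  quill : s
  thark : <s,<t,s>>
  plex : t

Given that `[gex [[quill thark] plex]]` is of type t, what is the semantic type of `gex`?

For [gex [[quill thark] plex]] to have type t with [[quill thark] plex] of type s, gex must be the function: gex : <s,t>.

<s,t>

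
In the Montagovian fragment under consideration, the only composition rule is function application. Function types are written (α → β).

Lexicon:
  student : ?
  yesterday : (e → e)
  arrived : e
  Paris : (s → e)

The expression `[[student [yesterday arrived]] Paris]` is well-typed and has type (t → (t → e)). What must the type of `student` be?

[[student [yesterday arrived]] Paris] is required to be (t → (t → e)). Paris : (s → e) cannot yield (t → (t → e)) as functor, so [student [yesterday arrived]] : ((s → e) → (t → (t → e))).
[student [yesterday arrived]] is required to be ((s → e) → (t → (t → e))). [yesterday arrived] : e cannot yield ((s → e) → (t → (t → e))) as functor, so student : (e → ((s → e) → (t → (t → e)))).

(e → ((s → e) → (t → (t → e))))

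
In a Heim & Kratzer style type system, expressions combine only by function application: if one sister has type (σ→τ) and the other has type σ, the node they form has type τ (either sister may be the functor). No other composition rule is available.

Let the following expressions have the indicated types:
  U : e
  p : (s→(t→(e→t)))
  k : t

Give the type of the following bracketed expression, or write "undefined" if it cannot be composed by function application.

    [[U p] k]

undefined

At [U p]: neither e nor (s→(t→(e→t))) can take the other as argument; the node is ill-typed.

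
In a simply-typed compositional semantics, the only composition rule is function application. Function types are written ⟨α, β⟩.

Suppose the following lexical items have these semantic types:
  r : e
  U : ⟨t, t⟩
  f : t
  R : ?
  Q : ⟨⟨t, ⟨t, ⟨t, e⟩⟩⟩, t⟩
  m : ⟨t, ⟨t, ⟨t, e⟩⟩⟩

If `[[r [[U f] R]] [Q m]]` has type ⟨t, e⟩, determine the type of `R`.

⟨t, ⟨e, ⟨t, ⟨t, e⟩⟩⟩⟩

At [[r [[U f] R]] [Q m]] (required: ⟨t, e⟩): [Q m] is t, which is not a function with range ⟨t, e⟩; hence [r [[U f] R]] is the functor — type ⟨t, ⟨t, e⟩⟩.
At [r [[U f] R]] (required: ⟨t, ⟨t, e⟩⟩): r is e, which is not a function with range ⟨t, ⟨t, e⟩⟩; hence [[U f] R] is the functor — type ⟨e, ⟨t, ⟨t, e⟩⟩⟩.
At [[U f] R] (required: ⟨e, ⟨t, ⟨t, e⟩⟩⟩): [U f] is t, which is not a function with range ⟨e, ⟨t, ⟨t, e⟩⟩⟩; hence R is the functor — type ⟨t, ⟨e, ⟨t, ⟨t, e⟩⟩⟩⟩.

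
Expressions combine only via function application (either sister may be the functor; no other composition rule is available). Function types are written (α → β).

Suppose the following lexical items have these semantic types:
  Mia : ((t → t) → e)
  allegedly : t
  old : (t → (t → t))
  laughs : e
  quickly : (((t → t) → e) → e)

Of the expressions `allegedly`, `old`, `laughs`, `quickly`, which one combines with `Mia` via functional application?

allegedly : t — Mia needs (t → t); allegedly needs nothing (atomic); neither fits.
old : (t → (t → t)) — Mia needs (t → t); old needs t; neither fits.
laughs : e — Mia needs (t → t); laughs needs nothing (atomic); neither fits.
quickly — combines: quickly : (((t → t) → e) → e) takes Mia : ((t → t) → e) as argument, giving e.

quickly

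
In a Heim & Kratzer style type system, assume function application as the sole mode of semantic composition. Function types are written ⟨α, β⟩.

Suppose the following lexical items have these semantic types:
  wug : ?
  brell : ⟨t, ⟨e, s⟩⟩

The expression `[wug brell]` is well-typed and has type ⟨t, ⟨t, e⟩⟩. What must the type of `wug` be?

At [wug brell] (required: ⟨t, ⟨t, e⟩⟩): brell is ⟨t, ⟨e, s⟩⟩, which is not a function with range ⟨t, ⟨t, e⟩⟩; hence wug is the functor — type ⟨⟨t, ⟨e, s⟩⟩, ⟨t, ⟨t, e⟩⟩⟩.

⟨⟨t, ⟨e, s⟩⟩, ⟨t, ⟨t, e⟩⟩⟩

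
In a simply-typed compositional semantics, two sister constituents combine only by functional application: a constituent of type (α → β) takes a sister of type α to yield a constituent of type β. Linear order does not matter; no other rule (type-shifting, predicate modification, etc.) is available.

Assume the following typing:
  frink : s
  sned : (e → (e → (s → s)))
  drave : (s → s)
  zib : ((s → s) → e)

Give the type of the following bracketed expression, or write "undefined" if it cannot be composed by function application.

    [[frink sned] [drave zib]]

undefined

At [frink sned]: neither s nor (e → (e → (s → s))) can take the other as argument; the node is ill-typed.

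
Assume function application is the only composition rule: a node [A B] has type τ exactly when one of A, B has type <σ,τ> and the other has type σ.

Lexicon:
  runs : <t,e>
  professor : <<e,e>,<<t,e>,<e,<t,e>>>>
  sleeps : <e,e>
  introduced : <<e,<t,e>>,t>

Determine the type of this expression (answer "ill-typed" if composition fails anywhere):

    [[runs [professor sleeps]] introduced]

[professor sleeps]: functor professor : <<e,e>,<<t,e>,<e,<t,e>>>>, argument sleeps : <e,e>; result <<t,e>,<e,<t,e>>>.
[runs [professor sleeps]]: functor [professor sleeps] : <<t,e>,<e,<t,e>>>, argument runs : <t,e>; result <e,<t,e>>.
[[runs [professor sleeps]] introduced]: functor introduced : <<e,<t,e>>,t>, argument [runs [professor sleeps]] : <e,<t,e>>; result t.

t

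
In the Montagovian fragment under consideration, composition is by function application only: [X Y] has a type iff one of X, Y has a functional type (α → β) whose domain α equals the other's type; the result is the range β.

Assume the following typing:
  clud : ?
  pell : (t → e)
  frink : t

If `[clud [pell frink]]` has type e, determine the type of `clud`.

[clud [pell frink]] must have type e. The sister [pell frink] has type e; that is not a function onto e, so clud must be the functor, of type (e → e).

(e → e)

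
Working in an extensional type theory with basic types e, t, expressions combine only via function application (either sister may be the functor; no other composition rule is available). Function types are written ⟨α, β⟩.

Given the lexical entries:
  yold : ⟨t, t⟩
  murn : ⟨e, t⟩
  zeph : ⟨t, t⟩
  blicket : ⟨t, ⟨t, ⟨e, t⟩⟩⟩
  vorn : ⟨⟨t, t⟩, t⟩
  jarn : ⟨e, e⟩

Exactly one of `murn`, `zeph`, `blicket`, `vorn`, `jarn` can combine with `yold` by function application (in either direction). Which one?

vorn

murn : ⟨e, t⟩ — no; yold wants t, and murn wants e.
zeph : ⟨t, t⟩ — no; yold wants t, and zeph wants t.
blicket : ⟨t, ⟨t, ⟨e, t⟩⟩⟩ — no; yold wants t, and blicket wants t.
vorn — combines: vorn : ⟨⟨t, t⟩, t⟩ takes yold : ⟨t, t⟩ as argument, giving t.
jarn : ⟨e, e⟩ — no; yold wants t, and jarn wants e.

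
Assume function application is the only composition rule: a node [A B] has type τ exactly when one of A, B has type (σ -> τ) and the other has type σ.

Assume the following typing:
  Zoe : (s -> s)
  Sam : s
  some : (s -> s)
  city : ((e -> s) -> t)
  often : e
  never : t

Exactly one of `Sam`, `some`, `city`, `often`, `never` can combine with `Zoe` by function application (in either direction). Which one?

Sam

Sam — combines: Zoe : (s -> s) takes Sam : s as argument, giving s.
some : (s -> s) — no; Zoe wants s, and some wants s.
city : ((e -> s) -> t) — no; Zoe wants s, and city wants (e -> s).
often : e — no; Zoe wants s, and often wants nothing (atomic).
never : t — no; Zoe wants s, and never wants nothing (atomic).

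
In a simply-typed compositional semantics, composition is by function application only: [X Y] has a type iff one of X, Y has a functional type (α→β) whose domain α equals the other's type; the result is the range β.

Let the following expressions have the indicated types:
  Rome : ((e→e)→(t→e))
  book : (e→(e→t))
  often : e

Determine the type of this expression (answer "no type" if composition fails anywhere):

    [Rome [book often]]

[book often] — book of type (e→(e→t)) combines with often of type e: type (e→t).
At [Rome [book often]]: neither ((e→e)→(t→e)) nor (e→t) can take the other as argument; the node is ill-typed.

no type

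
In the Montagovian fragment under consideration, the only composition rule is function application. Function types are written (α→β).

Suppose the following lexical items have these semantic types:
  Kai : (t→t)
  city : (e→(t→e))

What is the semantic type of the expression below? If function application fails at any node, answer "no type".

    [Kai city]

[Kai city]: (t→t) with (e→(t→e)) — neither is a function whose domain matches the other; composition fails here.

no type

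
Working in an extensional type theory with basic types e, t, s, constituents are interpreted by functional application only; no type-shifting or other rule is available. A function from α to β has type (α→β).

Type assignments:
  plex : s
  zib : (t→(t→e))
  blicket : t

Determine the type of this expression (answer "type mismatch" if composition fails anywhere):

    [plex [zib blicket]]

[zib blicket] — zib of type (t→(t→e)) combines with blicket of type t: type (t→e).
[plex [zib blicket]]: s with (t→e) — neither is a function whose domain matches the other; composition fails here.

type mismatch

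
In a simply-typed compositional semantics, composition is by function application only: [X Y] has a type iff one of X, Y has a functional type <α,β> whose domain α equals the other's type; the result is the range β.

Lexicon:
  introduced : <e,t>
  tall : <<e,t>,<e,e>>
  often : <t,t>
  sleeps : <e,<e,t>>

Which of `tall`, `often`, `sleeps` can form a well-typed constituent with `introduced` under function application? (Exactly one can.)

tall

tall — combines: tall : <<e,t>,<e,e>> takes introduced : <e,t> as argument, giving <e,e>.
often : <t,t> — introduced needs e; often needs t; neither fits.
sleeps : <e,<e,t>> — introduced needs e; sleeps needs e; neither fits.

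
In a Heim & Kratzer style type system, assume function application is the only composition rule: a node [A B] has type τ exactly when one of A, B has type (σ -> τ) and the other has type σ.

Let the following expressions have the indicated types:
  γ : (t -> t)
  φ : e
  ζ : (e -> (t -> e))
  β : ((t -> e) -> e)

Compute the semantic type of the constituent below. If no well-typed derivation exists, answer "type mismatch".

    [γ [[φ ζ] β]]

At [φ ζ], ζ : (e -> (t -> e)) takes φ : e, giving (t -> e).
At [[φ ζ] β], β : ((t -> e) -> e) takes [φ ζ] : (t -> e), giving e.
[γ [[φ ζ] β]]: (t -> t) and e cannot combine by function application — type clash.

type mismatch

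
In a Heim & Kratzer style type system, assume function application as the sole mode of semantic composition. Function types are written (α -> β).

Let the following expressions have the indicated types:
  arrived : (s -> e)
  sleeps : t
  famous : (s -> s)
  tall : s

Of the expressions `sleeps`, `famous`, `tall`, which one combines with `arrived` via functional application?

tall

sleeps : t — does not combine with arrived.
famous : (s -> s) — does not combine with arrived.
tall — combines: arrived : (s -> e) takes tall : s as argument, giving e.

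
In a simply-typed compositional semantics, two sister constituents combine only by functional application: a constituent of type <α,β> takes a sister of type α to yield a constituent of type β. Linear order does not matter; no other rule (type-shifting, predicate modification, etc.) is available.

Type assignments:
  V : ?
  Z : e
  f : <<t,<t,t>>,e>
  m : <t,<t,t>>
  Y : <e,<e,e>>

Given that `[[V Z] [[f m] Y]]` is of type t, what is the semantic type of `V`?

[[V Z] [[f m] Y]] must have type t. The sister [[f m] Y] has type <e,e>; that is not a function onto t, so [V Z] must be the functor, of type <<e,e>,t>.
[V Z] must have type <<e,e>,t>. The sister Z has type e; that is not a function onto <<e,e>,t>, so V must be the functor, of type <e,<<e,e>,t>>.

<e,<<e,e>,t>>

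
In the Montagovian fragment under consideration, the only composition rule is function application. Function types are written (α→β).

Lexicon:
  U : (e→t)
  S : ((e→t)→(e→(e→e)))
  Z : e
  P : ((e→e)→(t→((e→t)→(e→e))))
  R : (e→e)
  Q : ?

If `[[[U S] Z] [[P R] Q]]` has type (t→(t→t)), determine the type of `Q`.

For [[[U S] Z] [[P R] Q]] to have type (t→(t→t)) with [[U S] Z] of type (e→e), [[P R] Q] must be the function: [[P R] Q] : ((e→e)→(t→(t→t))).
For [[P R] Q] to have type ((e→e)→(t→(t→t))) with [P R] of type (t→((e→t)→(e→e))), Q must be the function: Q : ((t→((e→t)→(e→e)))→((e→e)→(t→(t→t)))).

((t→((e→t)→(e→e)))→((e→e)→(t→(t→t))))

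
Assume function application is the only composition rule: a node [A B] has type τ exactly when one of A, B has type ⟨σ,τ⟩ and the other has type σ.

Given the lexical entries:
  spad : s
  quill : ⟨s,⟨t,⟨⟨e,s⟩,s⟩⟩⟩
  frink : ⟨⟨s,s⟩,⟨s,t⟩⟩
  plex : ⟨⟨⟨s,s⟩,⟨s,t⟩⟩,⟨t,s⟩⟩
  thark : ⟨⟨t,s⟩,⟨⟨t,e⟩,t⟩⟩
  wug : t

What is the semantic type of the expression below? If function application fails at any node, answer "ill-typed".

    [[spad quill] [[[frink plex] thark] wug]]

[spad quill]: functor quill : ⟨s,⟨t,⟨⟨e,s⟩,s⟩⟩⟩, argument spad : s; result ⟨t,⟨⟨e,s⟩,s⟩⟩.
[frink plex]: functor plex : ⟨⟨⟨s,s⟩,⟨s,t⟩⟩,⟨t,s⟩⟩, argument frink : ⟨⟨s,s⟩,⟨s,t⟩⟩; result ⟨t,s⟩.
[[frink plex] thark]: functor thark : ⟨⟨t,s⟩,⟨⟨t,e⟩,t⟩⟩, argument [frink plex] : ⟨t,s⟩; result ⟨⟨t,e⟩,t⟩.
At [[[frink plex] thark] wug]: neither ⟨⟨t,e⟩,t⟩ nor t can take the other as argument; the node is ill-typed.

ill-typed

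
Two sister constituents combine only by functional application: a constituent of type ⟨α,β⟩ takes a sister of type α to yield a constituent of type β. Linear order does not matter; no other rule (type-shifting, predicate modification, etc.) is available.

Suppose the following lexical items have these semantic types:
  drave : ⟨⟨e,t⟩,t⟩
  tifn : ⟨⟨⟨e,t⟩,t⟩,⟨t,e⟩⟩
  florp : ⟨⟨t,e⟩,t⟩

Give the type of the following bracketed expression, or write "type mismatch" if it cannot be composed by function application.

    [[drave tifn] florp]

[drave tifn]: ⟨⟨⟨e,t⟩,t⟩,⟨t,e⟩⟩ applied to ⟨⟨e,t⟩,t⟩ yields ⟨t,e⟩.
[[drave tifn] florp]: ⟨⟨t,e⟩,t⟩ applied to ⟨t,e⟩ yields t.

t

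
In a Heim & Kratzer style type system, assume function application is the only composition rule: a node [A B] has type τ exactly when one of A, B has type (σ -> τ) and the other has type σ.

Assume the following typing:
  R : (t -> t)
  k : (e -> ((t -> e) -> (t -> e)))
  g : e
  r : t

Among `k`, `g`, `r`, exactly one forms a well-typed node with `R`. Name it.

r

k : (e -> ((t -> e) -> (t -> e))) — no; R wants t, and k wants e.
g : e — no; R wants t, and g wants nothing (atomic).
r — combines: R : (t -> t) takes r : t as argument, giving t.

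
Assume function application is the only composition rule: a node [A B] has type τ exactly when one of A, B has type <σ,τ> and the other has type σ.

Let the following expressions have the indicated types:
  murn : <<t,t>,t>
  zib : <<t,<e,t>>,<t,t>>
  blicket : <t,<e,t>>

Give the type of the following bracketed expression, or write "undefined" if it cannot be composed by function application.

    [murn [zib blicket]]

t

[zib blicket]: <<t,<e,t>>,<t,t>> applied to <t,<e,t>> yields <t,t>.
[murn [zib blicket]]: <<t,t>,t> applied to <t,t> yields t.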